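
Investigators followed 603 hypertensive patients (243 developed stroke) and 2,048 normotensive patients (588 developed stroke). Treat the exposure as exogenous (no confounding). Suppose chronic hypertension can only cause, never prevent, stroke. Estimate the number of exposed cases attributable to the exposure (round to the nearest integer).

about 70 cases

p₁ = P(outcome | exposed) = 243/603 = 0.40299
p₀ = P(outcome | unexposed) = 588/2048 = 0.28711
PN = (p₁ − p₀)/p₁ = (0.40299 − 0.28711) / 0.40299 ≈ 0.28754.
Attributable cases ≈ PN × (exposed cases) = 0.28754 × 243 ≈ 69.87.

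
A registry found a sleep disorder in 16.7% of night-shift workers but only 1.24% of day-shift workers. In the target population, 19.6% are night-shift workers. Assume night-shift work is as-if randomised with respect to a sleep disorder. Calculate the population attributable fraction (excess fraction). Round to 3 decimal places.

PAF ≈ 0.710

p₁ = 0.167, p₀ = 0.0124.
Overall risk P(Y=1) = π·p₁ + (1−π)·p₀ = 0.196×0.167 + 0.804×0.0124 = 0.042702.
Under exogeneity, PAF = [P(Y=1) − p₀] / P(Y=1).
PAF = (0.042702 − 0.0124) / 0.042702 ≈ 0.7096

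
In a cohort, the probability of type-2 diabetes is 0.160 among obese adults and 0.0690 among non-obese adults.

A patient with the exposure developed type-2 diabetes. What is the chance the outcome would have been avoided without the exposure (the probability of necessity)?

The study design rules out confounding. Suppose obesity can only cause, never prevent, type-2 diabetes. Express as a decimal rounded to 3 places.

PN ≈ 0.569

Let p₁ = 0.16, p₀ = 0.069.
Under exogeneity and monotonicity, PN = (p₁ − p₀) / p₁.
PN = (0.16 − 0.069) / 0.16 = 0.091 / 0.16 ≈ 0.5687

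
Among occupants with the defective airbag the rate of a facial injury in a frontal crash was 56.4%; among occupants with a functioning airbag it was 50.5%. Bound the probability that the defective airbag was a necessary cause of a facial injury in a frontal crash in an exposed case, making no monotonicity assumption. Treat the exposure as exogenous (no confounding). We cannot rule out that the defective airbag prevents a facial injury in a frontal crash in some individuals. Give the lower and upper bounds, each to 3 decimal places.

p₁ = 0.564, p₀ = 0.505.
Under exogeneity alone the bounds on PN are max{0,(p₁−p₀)/p₁} ≤ PN ≤ min{1,(1−p₀)/p₁}.
  lower = (p₁ − p₀)/p₁ = 0.059 / 0.564 ≈ 0.1046
  upper = min{1, (1 − p₀)/p₁} = 0.495 / 0.564 ≈ 0.8777

0.105 ≤ PN ≤ 0.878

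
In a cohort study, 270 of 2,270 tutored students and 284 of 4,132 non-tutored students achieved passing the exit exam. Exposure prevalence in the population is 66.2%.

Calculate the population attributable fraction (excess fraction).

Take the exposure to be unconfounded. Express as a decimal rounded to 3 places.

PAF ≈ 0.326

p₁ = P(outcome | exposed) = 270/2270 = 0.11894
p₀ = P(outcome | unexposed) = 284/4132 = 0.068732
Overall risk P(Y=1) = π·p₁ + (1−π)·p₀ = 0.662×0.11894 + 0.338×0.068732 = 0.10197.
Under exogeneity, PAF = [P(Y=1) − p₀] / P(Y=1).
PAF = (0.10197 − 0.068732) / 0.10197 ≈ 0.3260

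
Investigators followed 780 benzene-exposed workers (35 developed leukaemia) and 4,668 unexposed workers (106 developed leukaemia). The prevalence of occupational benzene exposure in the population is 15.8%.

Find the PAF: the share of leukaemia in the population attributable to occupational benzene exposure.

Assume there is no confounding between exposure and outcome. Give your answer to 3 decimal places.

p₁ = P(outcome | exposed) = 35/780 = 0.044872
p₀ = P(outcome | unexposed) = 106/4668 = 0.022708
Overall risk P(Y=1) = π·p₁ + (1−π)·p₀ = 0.158×0.044872 + 0.842×0.022708 = 0.02621.
Under exogeneity, PAF = [P(Y=1) − p₀] / P(Y=1).
PAF = (0.02621 − 0.022708) / 0.02621 ≈ 0.1336

PAF ≈ 0.134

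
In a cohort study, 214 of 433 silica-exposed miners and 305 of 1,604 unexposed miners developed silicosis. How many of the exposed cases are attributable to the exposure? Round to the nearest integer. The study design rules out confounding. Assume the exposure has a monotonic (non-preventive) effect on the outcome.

p₁ = P(outcome | exposed) = 214/433 = 0.49423
p₀ = P(outcome | unexposed) = 305/1604 = 0.19015
PN = (p₁ − p₀)/p₁ = (0.49423 − 0.19015) / 0.49423 ≈ 0.61526.
Attributable cases ≈ PN × (exposed cases) = 0.61526 × 214 ≈ 131.67.

about 132 cases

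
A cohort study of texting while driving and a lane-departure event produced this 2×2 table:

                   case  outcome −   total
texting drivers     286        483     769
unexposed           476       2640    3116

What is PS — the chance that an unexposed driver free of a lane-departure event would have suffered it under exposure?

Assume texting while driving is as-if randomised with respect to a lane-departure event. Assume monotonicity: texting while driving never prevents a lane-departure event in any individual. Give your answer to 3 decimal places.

PS ≈ 0.259

p₁ = P(outcome | exposed) = 286/769 = 0.37191
p₀ = P(outcome | unexposed) = 476/3116 = 0.15276
Under exogeneity and monotonicity, PS = (p₁ − p₀)/(1 − p₀).
PS = (0.37191 − 0.15276) / 0.84724 ≈ 0.2587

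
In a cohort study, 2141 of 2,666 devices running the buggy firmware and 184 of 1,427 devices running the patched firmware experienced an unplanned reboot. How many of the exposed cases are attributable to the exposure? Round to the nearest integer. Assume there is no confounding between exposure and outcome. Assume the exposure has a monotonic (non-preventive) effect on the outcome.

about 1797 cases

p₁ = P(outcome | exposed) = 2141/2666 = 0.80308
p₀ = P(outcome | unexposed) = 184/1427 = 0.12894
PN = (p₁ − p₀)/p₁ = (0.80308 − 0.12894) / 0.80308 ≈ 0.83944.
Attributable cases ≈ PN × (exposed cases) = 0.83944 × 2141 ≈ 1797.24.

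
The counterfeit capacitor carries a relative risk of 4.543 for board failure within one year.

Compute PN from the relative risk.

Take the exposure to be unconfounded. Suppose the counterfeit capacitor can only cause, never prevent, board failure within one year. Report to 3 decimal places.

Under exogeneity and monotonicity, PN = (RR − 1) / RR = 1 − 1/RR.
PN = (4.543 − 1) / 4.543 = 3.543 / 4.543 ≈ 0.7799

PN ≈ 0.780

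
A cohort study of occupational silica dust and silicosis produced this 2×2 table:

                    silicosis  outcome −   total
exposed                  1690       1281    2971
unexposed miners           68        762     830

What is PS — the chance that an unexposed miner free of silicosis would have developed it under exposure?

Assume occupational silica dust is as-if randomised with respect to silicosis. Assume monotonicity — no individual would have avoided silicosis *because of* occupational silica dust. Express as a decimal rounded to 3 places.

PS ≈ 0.530

p₁ = P(outcome | exposed) = 1690/2971 = 0.56883
p₀ = P(outcome | unexposed) = 68/830 = 0.081928
Under exogeneity and monotonicity, PS = (p₁ − p₀) / (1 − p₀).
PS = (0.56883 − 0.081928) / (1 − 0.081928) = 0.4869 / 0.91807 ≈ 0.5304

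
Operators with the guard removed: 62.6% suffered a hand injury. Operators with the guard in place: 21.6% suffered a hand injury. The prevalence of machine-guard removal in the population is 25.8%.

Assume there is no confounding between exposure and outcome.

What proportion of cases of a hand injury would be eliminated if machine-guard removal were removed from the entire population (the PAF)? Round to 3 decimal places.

PAF ≈ 0.329

p₁ = 0.626, p₀ = 0.216.
Overall risk P(Y=1) = π·p₁ + (1−π)·p₀ = 0.258×0.626 + 0.742×0.216 = 0.32178.
Under exogeneity, PAF = [P(Y=1) − p₀] / P(Y=1).
PAF = (0.32178 − 0.216) / 0.32178 ≈ 0.3287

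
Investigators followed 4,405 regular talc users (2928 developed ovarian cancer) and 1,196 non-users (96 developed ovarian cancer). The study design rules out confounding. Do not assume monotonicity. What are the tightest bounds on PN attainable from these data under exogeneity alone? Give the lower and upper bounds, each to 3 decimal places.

0.879 ≤ PN ≤ 1.000

p₁ = P(outcome | exposed) = 2928/4405 = 0.6647
p₀ = P(outcome | unexposed) = 96/1196 = 0.080268
Under exogeneity alone the bounds on PN are max{0,(p₁−p₀)/p₁} ≤ PN ≤ min{1,(1−p₀)/p₁}.
  lower = (p₁ − p₀)/p₁ = 0.58443 / 0.6647 ≈ 0.8792
  upper = min{1, (1 − p₀)/p₁} = 0.91973 / 0.6647 ≈ 1.3837 → capped at 1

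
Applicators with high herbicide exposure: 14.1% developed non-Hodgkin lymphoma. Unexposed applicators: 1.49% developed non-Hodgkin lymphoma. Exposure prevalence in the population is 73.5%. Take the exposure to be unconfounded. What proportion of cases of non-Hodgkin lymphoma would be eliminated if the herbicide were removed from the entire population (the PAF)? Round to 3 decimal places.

p₁ = 0.141, p₀ = 0.0149.
Overall risk P(Y=1) = π·p₁ + (1−π)·p₀ = 0.735×0.141 + 0.265×0.0149 = 0.10758.
Under exogeneity, PAF = [P(Y=1) − p₀] / P(Y=1).
PAF = (0.10758 − 0.0149) / 0.10758 ≈ 0.8615

PAF ≈ 0.862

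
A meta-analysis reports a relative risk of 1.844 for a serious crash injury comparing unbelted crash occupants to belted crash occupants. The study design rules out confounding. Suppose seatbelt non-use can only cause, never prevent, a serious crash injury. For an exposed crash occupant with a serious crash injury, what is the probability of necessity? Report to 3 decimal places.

Under exogeneity and monotonicity, PN = (RR − 1) / RR = 1 − 1/RR.
PN = (1.844 − 1) / 1.844 = 0.844 / 1.844 ≈ 0.4577

PN ≈ 0.458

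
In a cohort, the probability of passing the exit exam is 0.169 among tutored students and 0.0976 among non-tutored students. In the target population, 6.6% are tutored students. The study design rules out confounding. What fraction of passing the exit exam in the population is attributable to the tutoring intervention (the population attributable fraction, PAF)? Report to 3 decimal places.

PAF ≈ 0.046

Let p₁ = 0.169, p₀ = 0.0976.
Overall risk P(Y=1) = π·p₁ + (1−π)·p₀ = 0.066×0.169 + 0.934×0.0976 = 0.10231.
Under exogeneity, PAF = [P(Y=1) − p₀] / P(Y=1).
PAF = (0.10231 − 0.0976) / 0.10231 ≈ 0.0461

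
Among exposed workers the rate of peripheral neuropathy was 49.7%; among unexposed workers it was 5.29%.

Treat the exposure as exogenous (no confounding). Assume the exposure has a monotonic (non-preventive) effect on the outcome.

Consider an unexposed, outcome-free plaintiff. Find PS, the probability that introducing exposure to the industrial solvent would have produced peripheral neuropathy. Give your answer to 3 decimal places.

PS ≈ 0.469

p₁ = 0.497, p₀ = 0.0529.
Under exogeneity and monotonicity, PS = (p₁ − p₀) / (1 − p₀).
PS = (0.497 − 0.0529) / (1 − 0.0529) = 0.4441 / 0.9471 ≈ 0.4689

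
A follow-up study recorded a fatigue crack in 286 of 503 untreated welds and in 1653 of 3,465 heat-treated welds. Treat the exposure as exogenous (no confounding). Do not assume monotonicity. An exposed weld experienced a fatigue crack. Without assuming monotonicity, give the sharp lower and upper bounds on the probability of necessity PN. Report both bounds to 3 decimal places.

p₁ = P(outcome | exposed) = 286/503 = 0.56859
p₀ = P(outcome | unexposed) = 1653/3465 = 0.47706
Under exogeneity alone the bounds on PN are max{0,(p₁−p₀)/p₁} ≤ PN ≤ min{1,(1−p₀)/p₁}.
  lower = (p₁ − p₀)/p₁ = 0.091532 / 0.56859 ≈ 0.1610
  upper = min{1, (1 − p₀)/p₁} = 0.52294 / 0.56859 ≈ 0.9197

0.161 ≤ PN ≤ 0.920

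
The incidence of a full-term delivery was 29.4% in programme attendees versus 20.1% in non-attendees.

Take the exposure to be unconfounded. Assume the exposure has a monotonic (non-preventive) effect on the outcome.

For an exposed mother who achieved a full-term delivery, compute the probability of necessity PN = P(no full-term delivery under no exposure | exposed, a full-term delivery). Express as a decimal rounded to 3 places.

p₁ = 0.294, p₀ = 0.201.
Under exogeneity and monotonicity, PN = (p₁ − p₀) / p₁.
PN = (0.294 − 0.201) / 0.294 = 0.093 / 0.294 ≈ 0.3163

PN ≈ 0.316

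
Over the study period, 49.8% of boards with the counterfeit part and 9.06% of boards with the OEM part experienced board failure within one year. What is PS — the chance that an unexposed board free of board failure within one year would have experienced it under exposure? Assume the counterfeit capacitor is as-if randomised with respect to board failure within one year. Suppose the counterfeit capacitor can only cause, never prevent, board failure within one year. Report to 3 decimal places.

PS ≈ 0.448

p₁ = 0.498, p₀ = 0.0906.
Under exogeneity and monotonicity, PS = (p₁ − p₀) / (1 − p₀).
PS = (0.498 − 0.0906) / (1 − 0.0906) = 0.4074 / 0.9094 ≈ 0.4480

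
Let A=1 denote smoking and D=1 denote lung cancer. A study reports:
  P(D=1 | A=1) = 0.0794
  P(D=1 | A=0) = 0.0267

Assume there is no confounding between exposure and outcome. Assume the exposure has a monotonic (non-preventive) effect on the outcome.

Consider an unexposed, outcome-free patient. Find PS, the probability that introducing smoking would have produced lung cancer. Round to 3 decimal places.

PS ≈ 0.054

Let p₁ = 0.0794, p₀ = 0.0267.
Under exogeneity and monotonicity, PS = (p₁ − p₀) / (1 − p₀).
PS = (0.0794 − 0.0267) / (1 − 0.0267) = 0.0527 / 0.9733 ≈ 0.0541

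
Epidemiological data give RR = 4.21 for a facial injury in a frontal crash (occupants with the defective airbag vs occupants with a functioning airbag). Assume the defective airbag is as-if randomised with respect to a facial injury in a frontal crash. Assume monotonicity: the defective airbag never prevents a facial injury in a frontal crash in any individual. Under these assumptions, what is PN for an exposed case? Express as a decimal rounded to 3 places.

PN ≈ 0.762

Under exogeneity and monotonicity, PN = (RR − 1) / RR = 1 − 1/RR.
PN = (4.21 − 1) / 4.21 = 3.21 / 4.21 ≈ 0.7625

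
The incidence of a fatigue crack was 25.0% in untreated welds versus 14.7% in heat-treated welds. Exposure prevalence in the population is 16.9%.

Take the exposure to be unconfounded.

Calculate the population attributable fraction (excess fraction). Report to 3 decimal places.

PAF ≈ 0.106

p₁ = 0.25, p₀ = 0.147.
Overall risk P(Y=1) = π·p₁ + (1−π)·p₀ = 0.169×0.25 + 0.831×0.147 = 0.16441.
Under exogeneity, PAF = [P(Y=1) − p₀] / P(Y=1).
PAF = (0.16441 − 0.147) / 0.16441 ≈ 0.1059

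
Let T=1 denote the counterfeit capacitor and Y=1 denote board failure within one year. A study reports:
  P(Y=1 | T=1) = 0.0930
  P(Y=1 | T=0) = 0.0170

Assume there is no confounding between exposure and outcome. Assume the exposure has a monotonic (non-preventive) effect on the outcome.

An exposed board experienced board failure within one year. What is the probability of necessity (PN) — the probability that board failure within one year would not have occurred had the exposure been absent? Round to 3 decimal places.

PN ≈ 0.817

Let p₁ = 0.093, p₀ = 0.017.
Under exogeneity and monotonicity, PN = (p₁ − p₀) / p₁.
PN = (0.093 − 0.017) / 0.093 = 0.076 / 0.093 ≈ 0.8172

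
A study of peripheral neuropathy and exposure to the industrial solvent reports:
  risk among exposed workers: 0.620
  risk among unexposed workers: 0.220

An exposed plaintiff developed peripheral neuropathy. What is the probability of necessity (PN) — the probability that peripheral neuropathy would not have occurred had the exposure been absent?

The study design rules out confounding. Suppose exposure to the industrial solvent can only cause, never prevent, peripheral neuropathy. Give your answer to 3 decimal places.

PN ≈ 0.645

Let p₁ = 0.62, p₀ = 0.22.
Under exogeneity and monotonicity, PN = (p₁ − p₀) / p₁.
PN = (0.62 − 0.22) / 0.62 = 0.4 / 0.62 ≈ 0.6452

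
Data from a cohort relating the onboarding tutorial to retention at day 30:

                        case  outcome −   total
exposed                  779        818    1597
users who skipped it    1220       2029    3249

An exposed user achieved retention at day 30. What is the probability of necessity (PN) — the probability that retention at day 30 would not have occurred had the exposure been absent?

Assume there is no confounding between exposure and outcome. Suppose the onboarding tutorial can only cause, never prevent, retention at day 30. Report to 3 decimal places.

p₁ = P(outcome | exposed) = 779/1597 = 0.48779
p₀ = P(outcome | unexposed) = 1220/3249 = 0.3755
Under exogeneity and monotonicity, PN = (p₁ − p₀)/p₁.
PN = (0.48779 − 0.3755) / 0.48779 ≈ 0.2302

PN ≈ 0.230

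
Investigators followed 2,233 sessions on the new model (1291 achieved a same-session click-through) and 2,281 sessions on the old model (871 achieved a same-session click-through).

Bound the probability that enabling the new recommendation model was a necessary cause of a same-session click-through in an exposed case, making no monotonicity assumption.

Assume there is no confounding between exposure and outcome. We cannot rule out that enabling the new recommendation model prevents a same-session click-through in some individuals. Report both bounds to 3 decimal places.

0.340 ≤ PN ≤ 1.000

p₁ = P(outcome | exposed) = 1291/2233 = 0.57815
p₀ = P(outcome | unexposed) = 871/2281 = 0.38185
Under exogeneity alone the bounds on PN are max{0,(p₁−p₀)/p₁} ≤ PN ≤ min{1,(1−p₀)/p₁}.
  lower = (p₁ − p₀)/p₁ = 0.1963 / 0.57815 ≈ 0.3395
  upper = min{1, (1 − p₀)/p₁} = 0.61815 / 0.57815 ≈ 1.0692 → capped at 1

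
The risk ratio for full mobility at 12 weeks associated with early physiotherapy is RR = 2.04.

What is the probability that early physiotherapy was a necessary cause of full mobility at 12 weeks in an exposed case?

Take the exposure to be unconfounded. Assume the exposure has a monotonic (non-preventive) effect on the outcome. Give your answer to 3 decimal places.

Under exogeneity and monotonicity, PN = (RR − 1) / RR = 1 − 1/RR.
PN = (2.04 − 1) / 2.04 = 1.04 / 2.04 ≈ 0.5098

PN ≈ 0.510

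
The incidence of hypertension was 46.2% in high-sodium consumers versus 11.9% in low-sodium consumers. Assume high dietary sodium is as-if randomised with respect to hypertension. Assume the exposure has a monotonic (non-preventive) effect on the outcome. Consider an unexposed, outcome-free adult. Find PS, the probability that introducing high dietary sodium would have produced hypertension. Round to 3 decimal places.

PS ≈ 0.389

p₁ = 0.462, p₀ = 0.119.
Under exogeneity and monotonicity, PS = (p₁ − p₀) / (1 − p₀).
PS = (0.462 − 0.119) / (1 − 0.119) = 0.343 / 0.881 ≈ 0.3893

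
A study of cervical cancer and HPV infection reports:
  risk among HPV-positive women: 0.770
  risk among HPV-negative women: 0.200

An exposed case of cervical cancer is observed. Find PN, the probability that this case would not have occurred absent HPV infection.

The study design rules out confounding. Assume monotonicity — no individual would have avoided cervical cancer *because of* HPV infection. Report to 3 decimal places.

PN ≈ 0.740

Let p₁ = 0.77, p₀ = 0.2.
Under exogeneity and monotonicity, PN = (p₁ − p₀) / p₁.
PN = (0.77 − 0.2) / 0.77 = 0.57 / 0.77 ≈ 0.7403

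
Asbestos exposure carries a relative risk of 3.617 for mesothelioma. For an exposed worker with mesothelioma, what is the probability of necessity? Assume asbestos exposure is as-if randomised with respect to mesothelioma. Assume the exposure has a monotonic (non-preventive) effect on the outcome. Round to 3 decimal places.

PN ≈ 0.724

Under exogeneity and monotonicity, PN = (RR − 1) / RR = 1 − 1/RR.
PN = (3.617 − 1) / 3.617 = 2.617 / 3.617 ≈ 0.7235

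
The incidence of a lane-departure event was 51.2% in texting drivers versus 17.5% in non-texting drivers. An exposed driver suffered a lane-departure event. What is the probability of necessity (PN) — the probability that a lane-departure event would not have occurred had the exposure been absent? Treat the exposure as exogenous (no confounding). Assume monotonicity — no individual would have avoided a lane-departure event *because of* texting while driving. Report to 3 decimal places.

p₁ = 0.512, p₀ = 0.175.
Under exogeneity and monotonicity, PN = (p₁ − p₀) / p₁.
PN = (0.512 − 0.175) / 0.512 = 0.337 / 0.512 ≈ 0.6582

PN ≈ 0.658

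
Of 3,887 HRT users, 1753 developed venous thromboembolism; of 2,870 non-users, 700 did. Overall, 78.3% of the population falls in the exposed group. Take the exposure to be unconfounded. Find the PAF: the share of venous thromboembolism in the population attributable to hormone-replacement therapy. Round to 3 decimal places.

p₁ = P(outcome | exposed) = 1753/3887 = 0.45099
p₀ = P(outcome | unexposed) = 700/2870 = 0.2439
Overall risk P(Y=1) = π·p₁ + (1−π)·p₀ = 0.783×0.45099 + 0.217×0.2439 = 0.40605.
Under exogeneity, PAF = [P(Y=1) − p₀] / P(Y=1).
PAF = (0.40605 − 0.2439) / 0.40605 ≈ 0.3993

PAF ≈ 0.399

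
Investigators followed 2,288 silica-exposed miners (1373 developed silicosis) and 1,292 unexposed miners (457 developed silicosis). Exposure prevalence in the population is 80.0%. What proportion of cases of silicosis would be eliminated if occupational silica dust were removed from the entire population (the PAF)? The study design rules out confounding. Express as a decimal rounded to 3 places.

PAF ≈ 0.358

p₁ = P(outcome | exposed) = 1373/2288 = 0.60009
p₀ = P(outcome | unexposed) = 457/1292 = 0.35372
Overall risk P(Y=1) = π·p₁ + (1−π)·p₀ = 0.8×0.60009 + 0.2×0.35372 = 0.55081.
Under exogeneity, PAF = [P(Y=1) − p₀] / P(Y=1).
PAF = (0.55081 − 0.35372) / 0.55081 ≈ 0.3578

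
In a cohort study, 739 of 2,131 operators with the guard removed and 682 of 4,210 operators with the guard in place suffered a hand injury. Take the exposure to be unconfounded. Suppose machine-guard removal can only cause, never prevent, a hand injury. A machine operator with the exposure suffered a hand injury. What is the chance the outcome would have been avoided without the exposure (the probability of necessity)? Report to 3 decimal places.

p₁ = P(outcome | exposed) = 739/2131 = 0.34679
p₀ = P(outcome | unexposed) = 682/4210 = 0.162
Under exogeneity and monotonicity, PN = (p₁ − p₀) / p₁.
PN = (0.34679 − 0.162) / 0.34679 = 0.18479 / 0.34679 ≈ 0.5329

PN ≈ 0.533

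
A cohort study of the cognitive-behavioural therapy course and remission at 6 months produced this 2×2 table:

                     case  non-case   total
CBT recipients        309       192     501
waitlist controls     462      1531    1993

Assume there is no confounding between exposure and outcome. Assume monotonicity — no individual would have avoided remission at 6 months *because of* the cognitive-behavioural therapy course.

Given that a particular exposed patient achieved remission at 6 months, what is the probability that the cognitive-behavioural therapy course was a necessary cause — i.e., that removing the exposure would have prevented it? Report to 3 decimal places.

PN ≈ 0.624

p₁ = P(outcome | exposed) = 309/501 = 0.61677
p₀ = P(outcome | unexposed) = 462/1993 = 0.23181
Under exogeneity and monotonicity, PN = (p₁ − p₀) / p₁.
PN = (0.61677 − 0.23181) / 0.61677 = 0.38496 / 0.61677 ≈ 0.6242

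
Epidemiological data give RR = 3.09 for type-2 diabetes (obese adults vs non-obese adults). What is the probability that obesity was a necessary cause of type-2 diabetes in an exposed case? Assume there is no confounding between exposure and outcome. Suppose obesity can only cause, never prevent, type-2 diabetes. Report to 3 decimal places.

PN ≈ 0.676

Under exogeneity and monotonicity, PN = (RR − 1) / RR = 1 − 1/RR.
PN = (3.09 − 1) / 3.09 = 2.09 / 3.09 ≈ 0.6764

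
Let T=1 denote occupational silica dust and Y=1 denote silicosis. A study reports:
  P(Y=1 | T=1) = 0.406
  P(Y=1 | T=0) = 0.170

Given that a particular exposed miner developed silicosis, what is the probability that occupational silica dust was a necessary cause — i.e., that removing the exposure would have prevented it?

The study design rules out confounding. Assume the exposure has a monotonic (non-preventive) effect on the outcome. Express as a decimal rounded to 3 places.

PN ≈ 0.581

Let p₁ = 0.406, p₀ = 0.17.
Under exogeneity and monotonicity, PN = (p₁ − p₀) / p₁.
PN = (0.406 − 0.17) / 0.406 = 0.236 / 0.406 ≈ 0.5813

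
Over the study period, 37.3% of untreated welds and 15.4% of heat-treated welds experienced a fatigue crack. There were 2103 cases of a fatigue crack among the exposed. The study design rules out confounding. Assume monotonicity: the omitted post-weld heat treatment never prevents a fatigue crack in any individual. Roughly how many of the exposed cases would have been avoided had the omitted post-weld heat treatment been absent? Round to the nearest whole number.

about 1235 cases

p₁ = 0.373, p₀ = 0.154.
PN = (p₁ − p₀)/p₁ = (0.373 − 0.154) / 0.373 ≈ 0.58713.
Attributable cases ≈ PN × (exposed cases) = 0.58713 × 2103 ≈ 1234.74.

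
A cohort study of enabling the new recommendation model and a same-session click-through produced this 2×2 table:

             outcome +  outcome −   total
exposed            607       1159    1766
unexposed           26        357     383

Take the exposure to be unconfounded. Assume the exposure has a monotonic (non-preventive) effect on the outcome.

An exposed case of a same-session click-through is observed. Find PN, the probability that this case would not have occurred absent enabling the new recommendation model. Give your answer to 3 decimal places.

PN ≈ 0.802

p₁ = P(outcome | exposed) = 607/1766 = 0.34371
p₀ = P(outcome | unexposed) = 26/383 = 0.067885
Under exogeneity and monotonicity, PN = (p₁ − p₀) / p₁.
PN = (0.34371 − 0.067885) / 0.34371 = 0.27583 / 0.34371 ≈ 0.8025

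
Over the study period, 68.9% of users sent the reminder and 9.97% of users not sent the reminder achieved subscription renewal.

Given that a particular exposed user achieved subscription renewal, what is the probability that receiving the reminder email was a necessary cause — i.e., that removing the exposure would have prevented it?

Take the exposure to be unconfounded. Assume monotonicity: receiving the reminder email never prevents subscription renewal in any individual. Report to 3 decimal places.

PN ≈ 0.855

p₁ = 0.689, p₀ = 0.0997.
Under exogeneity and monotonicity, PN = (p₁ − p₀) / p₁.
PN = (0.689 − 0.0997) / 0.689 = 0.5893 / 0.689 ≈ 0.8553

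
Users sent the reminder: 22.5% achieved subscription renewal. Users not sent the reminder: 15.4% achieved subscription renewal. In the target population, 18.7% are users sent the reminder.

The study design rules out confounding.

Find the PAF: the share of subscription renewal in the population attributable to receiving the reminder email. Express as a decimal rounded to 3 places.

PAF ≈ 0.079

p₁ = 0.225, p₀ = 0.154.
Overall risk P(Y=1) = π·p₁ + (1−π)·p₀ = 0.187×0.225 + 0.813×0.154 = 0.16728.
Under exogeneity, PAF = [P(Y=1) − p₀] / P(Y=1).
PAF = (0.16728 − 0.154) / 0.16728 ≈ 0.0794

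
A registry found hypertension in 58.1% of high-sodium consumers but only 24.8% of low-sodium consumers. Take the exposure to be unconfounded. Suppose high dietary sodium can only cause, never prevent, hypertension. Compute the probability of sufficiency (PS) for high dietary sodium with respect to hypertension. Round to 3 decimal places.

PS ≈ 0.443

p₁ = 0.581, p₀ = 0.248.
Under exogeneity and monotonicity, PS = (p₁ − p₀) / (1 − p₀).
PS = (0.581 − 0.248) / (1 − 0.248) = 0.333 / 0.752 ≈ 0.4428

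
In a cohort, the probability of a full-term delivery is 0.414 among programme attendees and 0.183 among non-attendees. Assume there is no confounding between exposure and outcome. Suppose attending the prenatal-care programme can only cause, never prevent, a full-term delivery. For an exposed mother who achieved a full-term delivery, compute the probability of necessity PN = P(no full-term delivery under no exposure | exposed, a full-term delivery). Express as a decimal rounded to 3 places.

Let p₁ = 0.414, p₀ = 0.183.
Under exogeneity and monotonicity, PN = (p₁ − p₀) / p₁.
PN = (0.414 − 0.183) / 0.414 = 0.231 / 0.414 ≈ 0.5580

PN ≈ 0.558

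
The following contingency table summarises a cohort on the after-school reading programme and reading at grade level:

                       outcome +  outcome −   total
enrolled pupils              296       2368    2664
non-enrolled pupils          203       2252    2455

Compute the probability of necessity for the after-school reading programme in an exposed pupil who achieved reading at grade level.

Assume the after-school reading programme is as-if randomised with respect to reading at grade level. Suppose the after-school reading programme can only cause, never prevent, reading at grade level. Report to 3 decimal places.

PN ≈ 0.256

p₁ = P(outcome | exposed) = 296/2664 = 0.11111
p₀ = P(outcome | unexposed) = 203/2455 = 0.082688
Under exogeneity and monotonicity, PN = (p₁ − p₀)/p₁.
PN = (0.11111 − 0.082688) / 0.11111 ≈ 0.2558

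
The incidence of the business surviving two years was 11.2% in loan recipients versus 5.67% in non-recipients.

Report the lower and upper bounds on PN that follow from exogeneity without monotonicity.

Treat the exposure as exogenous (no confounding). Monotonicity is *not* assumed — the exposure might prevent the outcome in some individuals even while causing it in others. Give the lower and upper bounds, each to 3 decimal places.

0.494 ≤ PN ≤ 1.000

p₁ = 0.112, p₀ = 0.0567.
Under exogeneity alone the bounds on PN are max{0,(p₁−p₀)/p₁} ≤ PN ≤ min{1,(1−p₀)/p₁}.
  lower = (p₁ − p₀)/p₁ = 0.0553 / 0.112 ≈ 0.4937
  upper = min{1, (1 − p₀)/p₁} = 0.9433 / 0.112 ≈ 8.4223 → capped at 1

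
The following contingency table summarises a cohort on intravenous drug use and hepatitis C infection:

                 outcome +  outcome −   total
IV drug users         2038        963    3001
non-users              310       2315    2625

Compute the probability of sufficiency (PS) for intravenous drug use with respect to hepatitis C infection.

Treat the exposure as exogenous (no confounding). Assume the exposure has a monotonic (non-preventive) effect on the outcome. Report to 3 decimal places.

PS ≈ 0.636

p₁ = P(outcome | exposed) = 2038/3001 = 0.67911
p₀ = P(outcome | unexposed) = 310/2625 = 0.1181
Under exogeneity and monotonicity, PS = (p₁ − p₀) / (1 − p₀).
PS = (0.67911 − 0.1181) / (1 − 0.1181) = 0.56101 / 0.8819 ≈ 0.6361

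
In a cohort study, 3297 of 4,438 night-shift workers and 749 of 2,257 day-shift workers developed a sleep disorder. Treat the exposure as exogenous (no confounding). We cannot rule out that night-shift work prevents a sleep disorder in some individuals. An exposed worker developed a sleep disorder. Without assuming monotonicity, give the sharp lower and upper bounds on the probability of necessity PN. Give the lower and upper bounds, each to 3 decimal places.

p₁ = P(outcome | exposed) = 3297/4438 = 0.7429
p₀ = P(outcome | unexposed) = 749/2257 = 0.33186
Under exogeneity alone the bounds on PN are max{0,(p₁−p₀)/p₁} ≤ PN ≤ min{1,(1−p₀)/p₁}.
  lower = (p₁ − p₀)/p₁ = 0.41105 / 0.7429 ≈ 0.5533
  upper = min{1, (1 − p₀)/p₁} = 0.66814 / 0.7429 ≈ 0.8994

0.553 ≤ PN ≤ 0.899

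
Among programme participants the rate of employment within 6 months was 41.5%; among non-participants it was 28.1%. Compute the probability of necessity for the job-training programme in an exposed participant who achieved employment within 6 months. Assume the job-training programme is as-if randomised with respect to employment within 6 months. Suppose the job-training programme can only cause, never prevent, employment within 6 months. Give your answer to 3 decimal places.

PN ≈ 0.323

p₁ = 0.415, p₀ = 0.281.
Under exogeneity and monotonicity, PN = (p₁ − p₀) / p₁.
PN = (0.415 − 0.281) / 0.415 = 0.134 / 0.415 ≈ 0.3229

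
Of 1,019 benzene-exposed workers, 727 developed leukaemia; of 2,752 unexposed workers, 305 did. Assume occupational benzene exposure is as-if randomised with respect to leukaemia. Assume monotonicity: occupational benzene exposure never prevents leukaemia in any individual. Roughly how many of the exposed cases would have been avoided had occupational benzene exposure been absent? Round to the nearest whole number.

p₁ = P(outcome | exposed) = 727/1019 = 0.71344
p₀ = P(outcome | unexposed) = 305/2752 = 0.11083
PN = (p₁ − p₀)/p₁ = (0.71344 − 0.11083) / 0.71344 ≈ 0.84466.
Attributable cases ≈ PN × (exposed cases) = 0.84466 × 727 ≈ 614.07.

about 614 cases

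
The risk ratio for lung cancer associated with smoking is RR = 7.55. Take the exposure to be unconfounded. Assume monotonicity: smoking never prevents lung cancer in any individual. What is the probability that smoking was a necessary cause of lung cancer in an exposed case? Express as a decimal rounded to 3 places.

PN ≈ 0.868

Under exogeneity and monotonicity, PN = (RR − 1) / RR = 1 − 1/RR.
PN = (7.55 − 1) / 7.55 = 6.55 / 7.55 ≈ 0.8675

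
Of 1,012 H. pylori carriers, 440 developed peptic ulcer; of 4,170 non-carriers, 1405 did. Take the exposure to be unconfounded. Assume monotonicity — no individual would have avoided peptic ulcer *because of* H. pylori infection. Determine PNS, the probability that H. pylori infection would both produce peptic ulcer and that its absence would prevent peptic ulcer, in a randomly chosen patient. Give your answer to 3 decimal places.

PNS ≈ 0.098

p₁ = P(outcome | exposed) = 440/1012 = 0.43478
p₀ = P(outcome | unexposed) = 1405/4170 = 0.33693
Under exogeneity and monotonicity, PNS = p₁ − p₀.
PNS = 0.43478 − 0.33693 = 0.097852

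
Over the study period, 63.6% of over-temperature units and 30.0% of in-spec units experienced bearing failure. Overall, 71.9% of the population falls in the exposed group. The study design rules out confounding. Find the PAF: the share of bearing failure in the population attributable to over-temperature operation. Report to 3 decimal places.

PAF ≈ 0.446

p₁ = 0.636, p₀ = 0.3.
Overall risk P(Y=1) = π·p₁ + (1−π)·p₀ = 0.719×0.636 + 0.281×0.3 = 0.54158.
Under exogeneity, PAF = [P(Y=1) − p₀] / P(Y=1).
PAF = (0.54158 − 0.3) / 0.54158 ≈ 0.4461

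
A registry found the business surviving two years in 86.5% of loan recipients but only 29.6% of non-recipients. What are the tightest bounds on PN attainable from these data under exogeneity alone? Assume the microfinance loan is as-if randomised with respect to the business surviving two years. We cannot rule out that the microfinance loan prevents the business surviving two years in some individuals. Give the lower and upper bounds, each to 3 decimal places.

0.658 ≤ PN ≤ 0.814

p₁ = 0.865, p₀ = 0.296.
Under exogeneity alone the bounds on PN are max{0,(p₁−p₀)/p₁} ≤ PN ≤ min{1,(1−p₀)/p₁}.
  lower = (p₁ − p₀)/p₁ = 0.569 / 0.865 ≈ 0.6578
  upper = min{1, (1 − p₀)/p₁} = 0.704 / 0.865 ≈ 0.8139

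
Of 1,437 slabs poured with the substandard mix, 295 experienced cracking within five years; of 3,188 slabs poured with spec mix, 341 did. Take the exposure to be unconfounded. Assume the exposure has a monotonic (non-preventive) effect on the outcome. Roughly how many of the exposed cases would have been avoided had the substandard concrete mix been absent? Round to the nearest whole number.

p₁ = P(outcome | exposed) = 295/1437 = 0.20529
p₀ = P(outcome | unexposed) = 341/3188 = 0.10696
PN = (p₁ − p₀)/p₁ = (0.20529 − 0.10696) / 0.20529 ≈ 0.47896.
Attributable cases ≈ PN × (exposed cases) = 0.47896 × 295 ≈ 141.29.

about 141 cases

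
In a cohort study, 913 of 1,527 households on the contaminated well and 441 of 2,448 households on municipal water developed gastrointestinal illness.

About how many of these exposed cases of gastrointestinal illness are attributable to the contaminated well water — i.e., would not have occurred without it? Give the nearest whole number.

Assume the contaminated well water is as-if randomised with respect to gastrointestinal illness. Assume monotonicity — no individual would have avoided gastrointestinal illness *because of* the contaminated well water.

about 638 cases

p₁ = P(outcome | exposed) = 913/1527 = 0.5979
p₀ = P(outcome | unexposed) = 441/2448 = 0.18015
PN = (p₁ − p₀)/p₁ = (0.5979 − 0.18015) / 0.5979 ≈ 0.69870.
Attributable cases ≈ PN × (exposed cases) = 0.69870 × 913 ≈ 637.92.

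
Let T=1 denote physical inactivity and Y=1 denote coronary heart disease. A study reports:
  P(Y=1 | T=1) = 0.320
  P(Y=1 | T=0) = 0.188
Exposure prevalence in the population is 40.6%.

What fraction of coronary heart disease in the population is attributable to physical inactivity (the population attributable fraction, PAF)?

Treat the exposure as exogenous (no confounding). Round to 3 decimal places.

Let p₁ = 0.32, p₀ = 0.188.
Overall risk P(Y=1) = π·p₁ + (1−π)·p₀ = 0.406×0.32 + 0.594×0.188 = 0.24159.
Under exogeneity, PAF = [P(Y=1) − p₀] / P(Y=1).
PAF = (0.24159 − 0.188) / 0.24159 ≈ 0.2218

PAF ≈ 0.222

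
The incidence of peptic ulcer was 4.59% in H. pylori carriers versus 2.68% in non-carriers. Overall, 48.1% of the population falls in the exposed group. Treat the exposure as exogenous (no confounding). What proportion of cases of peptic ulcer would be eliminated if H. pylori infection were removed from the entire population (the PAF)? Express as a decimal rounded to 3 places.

PAF ≈ 0.255

p₁ = 0.0459, p₀ = 0.0268.
Overall risk P(Y=1) = π·p₁ + (1−π)·p₀ = 0.481×0.0459 + 0.519×0.0268 = 0.035987.
Under exogeneity, PAF = [P(Y=1) − p₀] / P(Y=1).
PAF = (0.035987 − 0.0268) / 0.035987 ≈ 0.2553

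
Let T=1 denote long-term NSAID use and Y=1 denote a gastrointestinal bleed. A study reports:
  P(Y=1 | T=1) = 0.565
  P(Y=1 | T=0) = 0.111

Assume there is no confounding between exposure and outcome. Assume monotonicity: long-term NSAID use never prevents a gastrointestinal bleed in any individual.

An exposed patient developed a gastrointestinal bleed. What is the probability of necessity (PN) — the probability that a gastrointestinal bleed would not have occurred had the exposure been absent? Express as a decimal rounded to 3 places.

Let p₁ = 0.565, p₀ = 0.111.
Under exogeneity and monotonicity, PN = (p₁ − p₀) / p₁.
PN = (0.565 − 0.111) / 0.565 = 0.454 / 0.565 ≈ 0.8035

PN ≈ 0.804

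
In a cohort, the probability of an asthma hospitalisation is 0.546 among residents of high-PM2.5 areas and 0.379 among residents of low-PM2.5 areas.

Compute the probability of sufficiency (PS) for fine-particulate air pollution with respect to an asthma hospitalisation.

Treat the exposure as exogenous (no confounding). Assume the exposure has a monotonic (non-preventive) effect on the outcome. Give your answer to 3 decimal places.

Let p₁ = 0.546, p₀ = 0.379.
Under exogeneity and monotonicity, PS = (p₁ − p₀) / (1 − p₀).
PS = (0.546 − 0.379) / (1 − 0.379) = 0.167 / 0.621 ≈ 0.2689

PS ≈ 0.269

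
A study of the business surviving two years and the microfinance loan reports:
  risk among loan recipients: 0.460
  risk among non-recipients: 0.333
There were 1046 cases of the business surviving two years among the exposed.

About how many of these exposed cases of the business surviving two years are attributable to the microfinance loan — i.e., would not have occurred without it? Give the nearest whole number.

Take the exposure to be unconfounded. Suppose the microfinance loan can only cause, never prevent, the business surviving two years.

Let p₁ = 0.46, p₀ = 0.333.
PN = (p₁ − p₀)/p₁ = (0.46 − 0.333) / 0.46 ≈ 0.27609.
Attributable cases ≈ PN × (exposed cases) = 0.27609 × 1046 ≈ 288.79.

about 289 cases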